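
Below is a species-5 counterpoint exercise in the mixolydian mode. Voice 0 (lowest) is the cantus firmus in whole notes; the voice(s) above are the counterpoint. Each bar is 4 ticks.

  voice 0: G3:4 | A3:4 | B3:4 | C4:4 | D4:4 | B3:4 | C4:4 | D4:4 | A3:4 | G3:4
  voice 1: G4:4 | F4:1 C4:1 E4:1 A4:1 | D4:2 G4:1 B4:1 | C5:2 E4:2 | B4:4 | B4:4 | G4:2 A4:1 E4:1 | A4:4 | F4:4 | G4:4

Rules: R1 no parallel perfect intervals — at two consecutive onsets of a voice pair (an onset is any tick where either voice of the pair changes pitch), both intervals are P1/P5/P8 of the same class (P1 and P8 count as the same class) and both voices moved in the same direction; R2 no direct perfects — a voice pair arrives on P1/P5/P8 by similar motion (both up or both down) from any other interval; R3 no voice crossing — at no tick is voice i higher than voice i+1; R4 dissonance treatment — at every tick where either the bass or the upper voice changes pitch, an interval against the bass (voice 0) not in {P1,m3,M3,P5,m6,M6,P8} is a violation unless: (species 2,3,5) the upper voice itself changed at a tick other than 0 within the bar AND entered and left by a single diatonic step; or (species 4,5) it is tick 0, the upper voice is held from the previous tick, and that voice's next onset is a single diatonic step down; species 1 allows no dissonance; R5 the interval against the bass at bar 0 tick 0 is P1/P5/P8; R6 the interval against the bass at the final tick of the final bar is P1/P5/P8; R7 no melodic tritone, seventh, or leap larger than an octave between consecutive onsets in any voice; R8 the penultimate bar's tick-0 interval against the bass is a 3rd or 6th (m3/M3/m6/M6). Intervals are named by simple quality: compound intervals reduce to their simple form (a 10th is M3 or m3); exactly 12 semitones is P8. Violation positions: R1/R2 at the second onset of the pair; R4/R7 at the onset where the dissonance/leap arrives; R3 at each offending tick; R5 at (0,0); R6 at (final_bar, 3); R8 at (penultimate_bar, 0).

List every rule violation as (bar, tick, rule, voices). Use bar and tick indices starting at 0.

bar 0: v0=G3 v1=G4 downbeat P8
bar 1: v0=A3 v1=F4 downbeat m6
bar 2: v0=B3 v1=D4 downbeat m3
bar 3: v0=C4 v1=C5 downbeat P8
bar 4: v0=D4 v1=B4 downbeat M6
bar 5: v0=B3 v1=B4 downbeat P8
bar 6: v0=C4 v1=G4 downbeat P5
bar 7: v0=D4 v1=A4 downbeat P5
bar 8: v0=A3 v1=F4 downbeat m6
bar 9: v0=G3 v1=G4 downbeat P8
  -> R1 @ bar 3 tick 0 v(0, 1): B3/B4 P8 -> C4/C5 P8 similar
  -> R2 @ bar 7 tick 0 v(0, 1): C4/E4 M3 -> D4/A4 P5 similar

(3, 0, R1, (0, 1))
(7, 0, R2, (0, 1))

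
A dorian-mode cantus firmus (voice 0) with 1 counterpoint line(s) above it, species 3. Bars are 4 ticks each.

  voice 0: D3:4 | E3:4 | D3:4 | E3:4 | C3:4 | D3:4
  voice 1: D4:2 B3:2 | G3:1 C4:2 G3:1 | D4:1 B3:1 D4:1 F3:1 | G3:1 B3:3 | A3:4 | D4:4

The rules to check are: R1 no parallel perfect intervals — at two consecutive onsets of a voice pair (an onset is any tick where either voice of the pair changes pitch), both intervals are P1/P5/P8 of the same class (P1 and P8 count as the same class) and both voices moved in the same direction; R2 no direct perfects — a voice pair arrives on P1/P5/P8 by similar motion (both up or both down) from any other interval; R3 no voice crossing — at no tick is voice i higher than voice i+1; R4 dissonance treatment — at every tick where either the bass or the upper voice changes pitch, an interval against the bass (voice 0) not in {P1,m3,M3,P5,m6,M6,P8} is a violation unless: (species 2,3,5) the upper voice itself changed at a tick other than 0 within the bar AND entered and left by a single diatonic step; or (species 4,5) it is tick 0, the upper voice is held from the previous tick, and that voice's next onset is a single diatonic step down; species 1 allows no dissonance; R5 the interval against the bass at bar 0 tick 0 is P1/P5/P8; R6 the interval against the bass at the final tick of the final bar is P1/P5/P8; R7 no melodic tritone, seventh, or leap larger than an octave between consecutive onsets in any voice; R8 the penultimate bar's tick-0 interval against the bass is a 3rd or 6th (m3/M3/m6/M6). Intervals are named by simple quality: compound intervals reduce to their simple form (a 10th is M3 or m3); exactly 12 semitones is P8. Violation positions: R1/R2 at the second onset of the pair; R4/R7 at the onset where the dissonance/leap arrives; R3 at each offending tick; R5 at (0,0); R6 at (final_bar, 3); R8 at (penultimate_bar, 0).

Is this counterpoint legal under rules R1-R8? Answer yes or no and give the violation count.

bar 0: v0=D3 v1=D4 (P8)
bar 1: v0=E3 v1=G3 (m3)
bar 2: v0=D3 v1=D4 (P8)
bar 3: v0=E3 v1=G3 (m3)
bar 4: v0=C3 v1=A3 (M6)
bar 5: v0=D3 v1=D4 (P8)
  R2 @ bar5.0: C3/A3 M6 -> D3/D4 P8 similar

No (1 violations)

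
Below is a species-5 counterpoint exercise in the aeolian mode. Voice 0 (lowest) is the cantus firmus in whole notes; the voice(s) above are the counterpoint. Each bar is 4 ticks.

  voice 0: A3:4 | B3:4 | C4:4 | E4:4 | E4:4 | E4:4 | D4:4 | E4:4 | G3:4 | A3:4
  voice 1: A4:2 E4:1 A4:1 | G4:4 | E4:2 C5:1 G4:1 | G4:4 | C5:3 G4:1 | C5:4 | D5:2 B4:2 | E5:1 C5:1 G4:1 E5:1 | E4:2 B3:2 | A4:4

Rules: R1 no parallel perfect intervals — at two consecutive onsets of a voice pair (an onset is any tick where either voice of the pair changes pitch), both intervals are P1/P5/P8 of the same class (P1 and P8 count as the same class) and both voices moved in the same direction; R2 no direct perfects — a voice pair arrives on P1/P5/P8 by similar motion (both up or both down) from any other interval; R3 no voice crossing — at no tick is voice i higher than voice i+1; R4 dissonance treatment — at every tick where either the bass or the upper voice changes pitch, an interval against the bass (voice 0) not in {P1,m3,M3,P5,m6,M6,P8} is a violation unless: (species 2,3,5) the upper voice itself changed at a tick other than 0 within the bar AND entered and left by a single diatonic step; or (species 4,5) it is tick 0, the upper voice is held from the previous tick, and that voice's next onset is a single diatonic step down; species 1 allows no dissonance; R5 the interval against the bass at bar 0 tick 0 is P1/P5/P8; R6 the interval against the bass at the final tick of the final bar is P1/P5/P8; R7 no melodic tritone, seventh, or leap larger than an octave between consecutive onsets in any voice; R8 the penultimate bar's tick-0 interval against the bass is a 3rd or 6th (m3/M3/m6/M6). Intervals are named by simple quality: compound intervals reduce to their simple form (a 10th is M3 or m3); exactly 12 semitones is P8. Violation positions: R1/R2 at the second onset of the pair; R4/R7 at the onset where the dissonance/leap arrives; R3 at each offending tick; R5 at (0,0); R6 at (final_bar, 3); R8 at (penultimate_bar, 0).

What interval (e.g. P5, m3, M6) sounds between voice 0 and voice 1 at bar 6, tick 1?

P8

voice 0=D4 voice 1=D5 -> P8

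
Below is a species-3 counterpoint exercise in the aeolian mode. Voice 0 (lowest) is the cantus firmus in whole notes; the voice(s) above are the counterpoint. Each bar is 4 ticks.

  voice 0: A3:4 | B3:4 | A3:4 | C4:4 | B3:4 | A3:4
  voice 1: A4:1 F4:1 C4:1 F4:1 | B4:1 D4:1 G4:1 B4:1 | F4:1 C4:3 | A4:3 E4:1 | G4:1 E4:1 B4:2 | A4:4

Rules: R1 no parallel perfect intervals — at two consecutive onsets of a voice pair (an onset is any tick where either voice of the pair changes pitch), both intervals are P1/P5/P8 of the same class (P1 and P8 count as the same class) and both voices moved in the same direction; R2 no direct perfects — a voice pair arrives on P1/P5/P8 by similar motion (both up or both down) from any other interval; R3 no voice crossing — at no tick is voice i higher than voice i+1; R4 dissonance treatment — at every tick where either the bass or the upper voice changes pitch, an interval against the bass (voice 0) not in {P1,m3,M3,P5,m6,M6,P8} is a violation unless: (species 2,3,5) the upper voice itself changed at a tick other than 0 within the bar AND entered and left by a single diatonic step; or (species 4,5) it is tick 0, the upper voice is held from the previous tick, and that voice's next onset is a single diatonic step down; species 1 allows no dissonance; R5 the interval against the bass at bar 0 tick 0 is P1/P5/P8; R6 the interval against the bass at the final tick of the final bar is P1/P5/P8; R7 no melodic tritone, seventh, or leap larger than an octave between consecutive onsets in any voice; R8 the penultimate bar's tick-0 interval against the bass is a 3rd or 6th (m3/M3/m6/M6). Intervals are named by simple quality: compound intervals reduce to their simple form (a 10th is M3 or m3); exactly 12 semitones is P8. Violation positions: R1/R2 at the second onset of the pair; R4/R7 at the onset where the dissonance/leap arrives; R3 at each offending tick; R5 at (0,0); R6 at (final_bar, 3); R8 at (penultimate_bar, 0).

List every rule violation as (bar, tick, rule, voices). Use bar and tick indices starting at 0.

bar 0: v0=A3 v1=A4 downbeat P8
bar 1: v0=B3 v1=B4 downbeat P8
bar 2: v0=A3 v1=F4 downbeat m6
bar 3: v0=C4 v1=A4 downbeat M6
bar 4: v0=B3 v1=G4 downbeat m6
bar 5: v0=A3 v1=A4 downbeat P8
  -> R2 @ bar 1 tick 0 v(0, 1): A3/F4 m6 -> B3/B4 P8 similar
  -> R7 @ bar 1 tick 0 v(1,): F4->B4 leap 6st
  -> R7 @ bar 2 tick 0 v(1,): B4->F4 leap 6st
  -> R4 @ bar 4 tick 1 v(0, 1): B3/E4 P4 untreated
  -> R1 @ bar 5 tick 0 v(0, 1): B3/B4 P8 -> A3/A4 P8 similar

(1, 0, R2, (0, 1))
(1, 0, R7, (1,))
(2, 0, R7, (1,))
(4, 1, R4, (0, 1))
(5, 0, R1, (0, 1))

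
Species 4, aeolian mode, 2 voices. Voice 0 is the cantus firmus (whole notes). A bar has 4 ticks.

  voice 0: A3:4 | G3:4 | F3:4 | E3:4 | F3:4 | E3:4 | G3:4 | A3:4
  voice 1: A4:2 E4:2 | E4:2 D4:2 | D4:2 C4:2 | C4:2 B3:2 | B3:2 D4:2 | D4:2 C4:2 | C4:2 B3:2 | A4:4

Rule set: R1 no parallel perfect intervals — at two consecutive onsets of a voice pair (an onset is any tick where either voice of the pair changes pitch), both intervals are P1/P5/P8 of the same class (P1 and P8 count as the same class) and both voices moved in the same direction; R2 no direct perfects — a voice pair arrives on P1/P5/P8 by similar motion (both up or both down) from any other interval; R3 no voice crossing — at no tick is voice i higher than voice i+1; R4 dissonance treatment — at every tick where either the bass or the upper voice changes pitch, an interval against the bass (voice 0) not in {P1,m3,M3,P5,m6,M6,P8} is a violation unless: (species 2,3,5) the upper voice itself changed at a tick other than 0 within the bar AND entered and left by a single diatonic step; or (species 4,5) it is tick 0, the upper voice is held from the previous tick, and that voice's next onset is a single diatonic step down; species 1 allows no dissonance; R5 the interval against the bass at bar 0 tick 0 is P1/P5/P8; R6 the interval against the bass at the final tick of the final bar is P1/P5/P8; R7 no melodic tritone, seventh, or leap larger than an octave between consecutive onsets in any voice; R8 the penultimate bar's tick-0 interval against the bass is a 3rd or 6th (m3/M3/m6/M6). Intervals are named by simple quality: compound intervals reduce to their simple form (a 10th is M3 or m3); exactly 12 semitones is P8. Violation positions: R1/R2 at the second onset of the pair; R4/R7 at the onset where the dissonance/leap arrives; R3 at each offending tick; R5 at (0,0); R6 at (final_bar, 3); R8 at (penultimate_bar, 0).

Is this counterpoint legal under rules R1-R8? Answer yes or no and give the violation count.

bar 0: v0=A3 v1=A4 (P8)
bar 1: v0=G3 v1=E4 (M6)
bar 2: v0=F3 v1=D4 (M6)
bar 3: v0=E3 v1=C4 (m6)
bar 4: v0=F3 v1=B3 (TT)
bar 5: v0=E3 v1=D4 (m7)
bar 6: v0=G3 v1=C4 (P4)
bar 7: v0=A3 v1=A4 (P8)
  R4 @ bar4.0: F3/B3 TT untreated
  R8 @ bar6.0: penult P4 not 3rd/6th
  R2 @ bar7.0: G3/B3 M3 -> A3/A4 P8 similar
  R7 @ bar7.0: B3->A4 leap 10st

No (4 violations)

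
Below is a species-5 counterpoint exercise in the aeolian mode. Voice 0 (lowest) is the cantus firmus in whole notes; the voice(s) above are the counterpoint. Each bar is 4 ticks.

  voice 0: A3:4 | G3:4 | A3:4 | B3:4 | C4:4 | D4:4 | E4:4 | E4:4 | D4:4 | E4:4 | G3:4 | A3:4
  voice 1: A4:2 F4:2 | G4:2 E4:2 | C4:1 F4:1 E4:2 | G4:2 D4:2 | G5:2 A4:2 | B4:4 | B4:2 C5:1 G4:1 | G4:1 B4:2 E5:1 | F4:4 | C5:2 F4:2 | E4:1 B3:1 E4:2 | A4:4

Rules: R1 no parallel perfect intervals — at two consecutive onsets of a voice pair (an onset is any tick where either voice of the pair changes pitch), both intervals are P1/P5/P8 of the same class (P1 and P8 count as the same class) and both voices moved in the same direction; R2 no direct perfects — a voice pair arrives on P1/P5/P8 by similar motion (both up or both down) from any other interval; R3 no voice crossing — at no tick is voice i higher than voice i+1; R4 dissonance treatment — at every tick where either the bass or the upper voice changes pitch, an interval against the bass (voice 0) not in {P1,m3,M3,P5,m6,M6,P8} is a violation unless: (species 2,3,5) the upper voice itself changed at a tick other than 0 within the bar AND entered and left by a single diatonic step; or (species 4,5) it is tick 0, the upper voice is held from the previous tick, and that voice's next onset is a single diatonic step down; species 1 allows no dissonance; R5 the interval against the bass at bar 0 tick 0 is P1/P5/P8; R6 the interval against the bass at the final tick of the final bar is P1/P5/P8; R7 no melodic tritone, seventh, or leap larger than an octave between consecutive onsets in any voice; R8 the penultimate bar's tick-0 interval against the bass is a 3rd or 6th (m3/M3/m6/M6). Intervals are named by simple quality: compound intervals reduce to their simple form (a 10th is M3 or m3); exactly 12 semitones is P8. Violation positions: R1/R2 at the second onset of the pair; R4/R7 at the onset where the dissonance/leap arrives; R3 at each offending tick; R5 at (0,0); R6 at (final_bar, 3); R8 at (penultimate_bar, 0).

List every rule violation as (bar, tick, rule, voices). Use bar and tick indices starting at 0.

bar 0: v0=A3 v1=A4 downbeat P8
bar 1: v0=G3 v1=G4 downbeat P8
bar 2: v0=A3 v1=C4 downbeat m3
bar 3: v0=B3 v1=G4 downbeat m6
bar 4: v0=C4 v1=G5 downbeat P5
bar 5: v0=D4 v1=B4 downbeat M6
bar 6: v0=E4 v1=B4 downbeat P5
bar 7: v0=E4 v1=G4 downbeat m3
bar 8: v0=D4 v1=F4 downbeat m3
bar 9: v0=E4 v1=C5 downbeat m6
bar 10: v0=G3 v1=E4 downbeat M6
bar 11: v0=A3 v1=A4 downbeat P8
  -> R2 @ bar 4 tick 0 v(0, 1): B3/D4 m3 -> C4/G5 P5 similar
  -> R7 @ bar 4 tick 0 v(1,): D4->G5 leap 17st
  -> R7 @ bar 4 tick 2 v(1,): G5->A4 leap 10st
  -> R7 @ bar 8 tick 0 v(1,): E5->F4 leap 11st
  -> R4 @ bar 9 tick 2 v(0, 1): E4/F4 m2 untreated
  -> R2 @ bar 11 tick 0 v(0, 1): G3/E4 M6 -> A3/A4 P8 similar

(4, 0, R2, (0, 1))
(4, 0, R7, (1,))
(4, 2, R7, (1,))
(8, 0, R7, (1,))
(9, 2, R4, (0, 1))
(11, 0, R2, (0, 1))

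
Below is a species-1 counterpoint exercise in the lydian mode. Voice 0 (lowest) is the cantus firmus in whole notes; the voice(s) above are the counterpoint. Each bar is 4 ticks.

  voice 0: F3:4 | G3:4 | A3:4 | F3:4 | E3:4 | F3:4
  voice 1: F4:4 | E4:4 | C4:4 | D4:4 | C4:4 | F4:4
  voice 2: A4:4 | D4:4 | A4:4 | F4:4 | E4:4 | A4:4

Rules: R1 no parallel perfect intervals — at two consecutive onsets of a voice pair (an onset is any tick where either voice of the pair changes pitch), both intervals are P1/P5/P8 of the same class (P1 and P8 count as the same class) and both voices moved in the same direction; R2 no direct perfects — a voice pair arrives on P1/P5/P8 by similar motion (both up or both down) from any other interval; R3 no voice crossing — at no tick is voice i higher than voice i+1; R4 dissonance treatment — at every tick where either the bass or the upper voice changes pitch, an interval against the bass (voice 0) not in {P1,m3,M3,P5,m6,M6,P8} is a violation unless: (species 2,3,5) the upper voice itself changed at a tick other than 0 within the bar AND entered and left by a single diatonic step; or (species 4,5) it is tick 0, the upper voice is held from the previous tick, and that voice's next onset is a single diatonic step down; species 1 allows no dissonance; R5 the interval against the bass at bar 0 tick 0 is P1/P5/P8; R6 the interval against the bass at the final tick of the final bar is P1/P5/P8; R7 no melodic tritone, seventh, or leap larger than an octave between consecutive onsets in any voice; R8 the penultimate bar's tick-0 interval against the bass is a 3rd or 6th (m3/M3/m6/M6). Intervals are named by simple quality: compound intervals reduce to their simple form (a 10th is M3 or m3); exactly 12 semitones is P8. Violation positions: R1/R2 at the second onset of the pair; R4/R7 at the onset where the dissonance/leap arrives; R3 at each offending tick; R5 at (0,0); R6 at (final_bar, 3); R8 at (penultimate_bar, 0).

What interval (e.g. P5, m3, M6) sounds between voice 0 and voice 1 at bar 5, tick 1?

voice 0=F3 voice 1=F4 -> P8

P8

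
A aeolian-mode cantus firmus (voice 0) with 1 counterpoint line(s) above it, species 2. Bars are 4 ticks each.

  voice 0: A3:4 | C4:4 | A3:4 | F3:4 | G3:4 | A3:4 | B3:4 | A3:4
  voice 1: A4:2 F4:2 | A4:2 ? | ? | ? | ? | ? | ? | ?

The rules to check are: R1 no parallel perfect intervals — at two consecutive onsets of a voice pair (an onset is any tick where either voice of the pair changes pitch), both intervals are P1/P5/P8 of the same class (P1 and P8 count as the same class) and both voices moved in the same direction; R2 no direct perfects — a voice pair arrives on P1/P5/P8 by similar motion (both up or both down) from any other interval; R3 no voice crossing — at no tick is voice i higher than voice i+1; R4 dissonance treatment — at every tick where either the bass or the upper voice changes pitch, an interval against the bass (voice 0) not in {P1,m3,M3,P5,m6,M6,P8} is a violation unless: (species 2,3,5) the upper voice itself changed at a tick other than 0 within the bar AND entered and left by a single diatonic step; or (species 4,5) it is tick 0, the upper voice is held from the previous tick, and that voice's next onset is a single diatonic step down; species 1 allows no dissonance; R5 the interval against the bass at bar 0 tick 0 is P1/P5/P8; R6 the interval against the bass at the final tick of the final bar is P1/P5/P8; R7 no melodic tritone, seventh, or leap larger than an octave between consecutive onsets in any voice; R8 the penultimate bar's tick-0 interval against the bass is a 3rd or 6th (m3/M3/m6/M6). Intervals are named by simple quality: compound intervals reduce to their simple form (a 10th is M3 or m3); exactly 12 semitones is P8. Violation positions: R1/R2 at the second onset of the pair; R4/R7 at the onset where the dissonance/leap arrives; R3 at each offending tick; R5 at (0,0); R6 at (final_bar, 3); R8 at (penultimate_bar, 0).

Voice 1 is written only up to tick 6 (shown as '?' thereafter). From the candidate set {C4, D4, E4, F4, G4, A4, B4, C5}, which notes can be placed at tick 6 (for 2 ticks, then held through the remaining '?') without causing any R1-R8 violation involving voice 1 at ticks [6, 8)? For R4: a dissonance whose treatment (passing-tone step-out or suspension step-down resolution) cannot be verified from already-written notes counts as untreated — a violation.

{A4, C4, C5, E4, G4}

C4: legal
D4: violates R4
E4: legal
F4: violates R4
G4: legal
A4: legal
B4: violates R4
C5: legal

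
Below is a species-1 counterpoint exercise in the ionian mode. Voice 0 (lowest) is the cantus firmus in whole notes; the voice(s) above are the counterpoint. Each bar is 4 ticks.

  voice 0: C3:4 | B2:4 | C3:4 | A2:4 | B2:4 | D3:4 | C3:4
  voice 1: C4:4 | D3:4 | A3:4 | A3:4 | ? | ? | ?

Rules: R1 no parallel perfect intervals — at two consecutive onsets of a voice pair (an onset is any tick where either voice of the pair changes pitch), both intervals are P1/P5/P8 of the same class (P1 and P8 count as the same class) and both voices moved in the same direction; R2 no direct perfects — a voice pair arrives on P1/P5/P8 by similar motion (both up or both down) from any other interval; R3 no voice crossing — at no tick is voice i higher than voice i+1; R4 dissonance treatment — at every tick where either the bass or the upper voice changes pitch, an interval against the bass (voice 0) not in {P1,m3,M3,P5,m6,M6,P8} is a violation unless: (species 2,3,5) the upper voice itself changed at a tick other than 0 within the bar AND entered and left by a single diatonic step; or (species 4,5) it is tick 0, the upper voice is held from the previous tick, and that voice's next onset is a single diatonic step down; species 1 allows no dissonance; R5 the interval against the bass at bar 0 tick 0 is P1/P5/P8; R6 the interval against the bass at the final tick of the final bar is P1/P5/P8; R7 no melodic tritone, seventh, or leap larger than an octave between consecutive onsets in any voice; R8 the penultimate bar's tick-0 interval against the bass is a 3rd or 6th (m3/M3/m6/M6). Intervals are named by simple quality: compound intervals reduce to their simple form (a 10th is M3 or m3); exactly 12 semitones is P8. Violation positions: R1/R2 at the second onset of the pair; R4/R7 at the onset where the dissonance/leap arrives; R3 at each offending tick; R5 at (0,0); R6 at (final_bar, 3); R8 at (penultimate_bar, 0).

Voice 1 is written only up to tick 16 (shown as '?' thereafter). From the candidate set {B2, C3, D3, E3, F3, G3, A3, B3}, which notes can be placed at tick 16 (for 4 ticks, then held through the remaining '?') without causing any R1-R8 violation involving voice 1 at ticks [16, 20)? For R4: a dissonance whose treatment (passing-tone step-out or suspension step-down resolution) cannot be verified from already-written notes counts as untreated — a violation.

{D3, G3}

B2: violates R7
C3: violates R4
D3: legal
E3: violates R4
F3: violates R4
G3: legal
A3: violates R4
B3: violates R1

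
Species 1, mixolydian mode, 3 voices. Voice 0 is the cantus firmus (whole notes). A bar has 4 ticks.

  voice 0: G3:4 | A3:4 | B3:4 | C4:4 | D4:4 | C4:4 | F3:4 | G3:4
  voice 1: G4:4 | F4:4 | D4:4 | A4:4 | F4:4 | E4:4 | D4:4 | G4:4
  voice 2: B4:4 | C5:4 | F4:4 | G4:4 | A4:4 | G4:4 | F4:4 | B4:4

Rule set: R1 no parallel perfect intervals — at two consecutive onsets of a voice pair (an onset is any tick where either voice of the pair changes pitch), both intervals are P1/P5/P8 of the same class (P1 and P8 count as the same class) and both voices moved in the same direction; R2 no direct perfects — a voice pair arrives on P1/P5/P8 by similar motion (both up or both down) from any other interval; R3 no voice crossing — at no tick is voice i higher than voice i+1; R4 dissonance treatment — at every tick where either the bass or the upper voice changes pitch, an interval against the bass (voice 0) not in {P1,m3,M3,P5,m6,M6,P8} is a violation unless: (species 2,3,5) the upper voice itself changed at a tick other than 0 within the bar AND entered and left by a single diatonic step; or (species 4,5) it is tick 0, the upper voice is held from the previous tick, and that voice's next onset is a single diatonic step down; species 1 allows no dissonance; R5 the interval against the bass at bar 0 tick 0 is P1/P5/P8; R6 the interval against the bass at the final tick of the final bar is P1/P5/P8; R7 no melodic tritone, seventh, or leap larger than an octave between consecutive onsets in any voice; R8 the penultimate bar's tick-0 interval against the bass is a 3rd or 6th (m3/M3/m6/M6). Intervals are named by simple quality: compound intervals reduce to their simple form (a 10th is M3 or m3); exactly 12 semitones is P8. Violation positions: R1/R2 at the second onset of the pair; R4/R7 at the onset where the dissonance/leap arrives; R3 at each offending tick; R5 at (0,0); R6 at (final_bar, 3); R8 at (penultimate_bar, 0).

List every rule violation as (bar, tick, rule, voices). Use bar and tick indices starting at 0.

(0, 0, R5, (0, 2))
(2, 0, R4, (0, 2))
(3, 0, R2, (0, 2))
(3, 0, R3, (1, 2))
(3, 1, R3, (1, 2))
(3, 2, R3, (1, 2))
(3, 3, R3, (1, 2))
(4, 0, R1, (0, 2))
(5, 0, R1, (0, 2))
(6, 0, R2, (0, 2))
(6, 0, R8, (0, 2))
(7, 0, R2, (0, 1))
(7, 0, R7, (2,))
(7, 3, R6, (0, 2))

bar 0: v0=G3 v1=G4 v2=B4 downbeat M3
bar 1: v0=A3 v1=F4 v2=C5 downbeat m3
bar 2: v0=B3 v1=D4 v2=F4 downbeat TT
bar 3: v0=C4 v1=A4 v2=G4 downbeat P5
bar 4: v0=D4 v1=F4 v2=A4 downbeat P5
bar 5: v0=C4 v1=E4 v2=G4 downbeat P5
bar 6: v0=F3 v1=D4 v2=F4 downbeat P8
bar 7: v0=G3 v1=G4 v2=B4 downbeat M3
  -> R5 @ bar 0 tick 0 v(0, 2): opens on M3
  -> R4 @ bar 2 tick 0 v(0, 2): B3/F4 TT untreated
  -> R2 @ bar 3 tick 0 v(0, 2): B3/F4 TT -> C4/G4 P5 similar
  -> R3 @ bar 3 tick 0 v(1, 2): A4 above G4
  -> R3 @ bar 3 tick 1 v(1, 2): A4 above G4
  -> R3 @ bar 3 tick 2 v(1, 2): A4 above G4
  -> R3 @ bar 3 tick 3 v(1, 2): A4 above G4
  -> R1 @ bar 4 tick 0 v(0, 2): C4/G4 P5 -> D4/A4 P5 similar
  -> R1 @ bar 5 tick 0 v(0, 2): D4/A4 P5 -> C4/G4 P5 similar
  -> R2 @ bar 6 tick 0 v(0, 2): C4/G4 P5 -> F3/F4 P8 similar
  -> R8 @ bar 6 tick 0 v(0, 2): penult P8 not 3rd/6th
  -> R2 @ bar 7 tick 0 v(0, 1): F3/D4 M6 -> G3/G4 P8 similar
  -> R7 @ bar 7 tick 0 v(2,): F4->B4 leap 6st
  -> R6 @ bar 7 tick 3 v(0, 2): closes on M3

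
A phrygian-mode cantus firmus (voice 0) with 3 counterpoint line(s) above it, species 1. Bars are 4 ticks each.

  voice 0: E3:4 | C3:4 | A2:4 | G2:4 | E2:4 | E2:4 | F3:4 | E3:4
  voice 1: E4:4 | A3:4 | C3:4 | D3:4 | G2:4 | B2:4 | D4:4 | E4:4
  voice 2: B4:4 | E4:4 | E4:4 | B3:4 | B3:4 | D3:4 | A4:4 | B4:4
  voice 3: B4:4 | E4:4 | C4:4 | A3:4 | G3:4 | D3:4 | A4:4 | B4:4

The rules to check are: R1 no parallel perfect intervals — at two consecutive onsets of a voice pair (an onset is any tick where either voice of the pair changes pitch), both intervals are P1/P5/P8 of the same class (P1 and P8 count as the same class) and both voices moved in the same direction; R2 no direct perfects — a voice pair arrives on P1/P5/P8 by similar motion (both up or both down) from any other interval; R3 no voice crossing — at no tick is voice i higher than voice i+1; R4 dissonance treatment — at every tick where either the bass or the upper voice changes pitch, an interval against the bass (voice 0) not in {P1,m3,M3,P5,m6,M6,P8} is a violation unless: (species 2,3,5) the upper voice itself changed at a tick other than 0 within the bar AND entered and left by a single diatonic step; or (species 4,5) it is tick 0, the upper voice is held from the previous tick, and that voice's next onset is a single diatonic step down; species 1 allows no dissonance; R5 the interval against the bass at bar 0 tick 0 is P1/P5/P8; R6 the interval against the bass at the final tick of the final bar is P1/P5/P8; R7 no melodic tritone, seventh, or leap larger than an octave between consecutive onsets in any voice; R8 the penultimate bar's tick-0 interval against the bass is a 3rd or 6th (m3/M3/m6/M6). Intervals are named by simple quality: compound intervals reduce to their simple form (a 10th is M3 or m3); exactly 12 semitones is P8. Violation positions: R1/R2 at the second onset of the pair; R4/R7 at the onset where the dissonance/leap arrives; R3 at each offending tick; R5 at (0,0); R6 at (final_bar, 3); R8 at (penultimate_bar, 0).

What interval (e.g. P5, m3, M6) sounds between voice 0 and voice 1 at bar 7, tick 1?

P8

voice 0=E3 voice 1=E4 -> P8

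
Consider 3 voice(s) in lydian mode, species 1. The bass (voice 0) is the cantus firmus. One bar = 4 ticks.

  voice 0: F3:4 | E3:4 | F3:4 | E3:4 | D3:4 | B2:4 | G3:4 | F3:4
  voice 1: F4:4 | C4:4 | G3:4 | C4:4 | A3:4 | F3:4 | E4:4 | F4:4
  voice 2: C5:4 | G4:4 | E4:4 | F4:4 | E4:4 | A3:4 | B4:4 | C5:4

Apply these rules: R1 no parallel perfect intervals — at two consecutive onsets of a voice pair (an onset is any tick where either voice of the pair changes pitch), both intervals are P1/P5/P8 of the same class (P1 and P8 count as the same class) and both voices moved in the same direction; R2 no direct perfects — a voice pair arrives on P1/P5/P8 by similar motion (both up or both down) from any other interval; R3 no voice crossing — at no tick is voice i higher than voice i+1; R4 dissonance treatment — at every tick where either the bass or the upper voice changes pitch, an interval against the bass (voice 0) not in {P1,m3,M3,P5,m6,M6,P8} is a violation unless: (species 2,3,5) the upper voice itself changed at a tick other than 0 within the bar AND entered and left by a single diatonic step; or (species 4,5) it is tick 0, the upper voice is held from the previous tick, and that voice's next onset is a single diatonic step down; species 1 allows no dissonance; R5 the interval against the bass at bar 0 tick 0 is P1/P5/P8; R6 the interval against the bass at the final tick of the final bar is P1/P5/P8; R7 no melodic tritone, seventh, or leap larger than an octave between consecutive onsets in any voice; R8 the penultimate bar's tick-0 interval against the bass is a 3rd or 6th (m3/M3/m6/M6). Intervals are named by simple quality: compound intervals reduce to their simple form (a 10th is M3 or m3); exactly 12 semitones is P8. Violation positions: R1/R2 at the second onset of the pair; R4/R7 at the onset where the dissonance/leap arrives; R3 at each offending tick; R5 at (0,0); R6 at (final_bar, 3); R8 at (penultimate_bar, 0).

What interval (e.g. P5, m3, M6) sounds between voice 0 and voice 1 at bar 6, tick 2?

M6

voice 0=G3 voice 1=E4 -> M6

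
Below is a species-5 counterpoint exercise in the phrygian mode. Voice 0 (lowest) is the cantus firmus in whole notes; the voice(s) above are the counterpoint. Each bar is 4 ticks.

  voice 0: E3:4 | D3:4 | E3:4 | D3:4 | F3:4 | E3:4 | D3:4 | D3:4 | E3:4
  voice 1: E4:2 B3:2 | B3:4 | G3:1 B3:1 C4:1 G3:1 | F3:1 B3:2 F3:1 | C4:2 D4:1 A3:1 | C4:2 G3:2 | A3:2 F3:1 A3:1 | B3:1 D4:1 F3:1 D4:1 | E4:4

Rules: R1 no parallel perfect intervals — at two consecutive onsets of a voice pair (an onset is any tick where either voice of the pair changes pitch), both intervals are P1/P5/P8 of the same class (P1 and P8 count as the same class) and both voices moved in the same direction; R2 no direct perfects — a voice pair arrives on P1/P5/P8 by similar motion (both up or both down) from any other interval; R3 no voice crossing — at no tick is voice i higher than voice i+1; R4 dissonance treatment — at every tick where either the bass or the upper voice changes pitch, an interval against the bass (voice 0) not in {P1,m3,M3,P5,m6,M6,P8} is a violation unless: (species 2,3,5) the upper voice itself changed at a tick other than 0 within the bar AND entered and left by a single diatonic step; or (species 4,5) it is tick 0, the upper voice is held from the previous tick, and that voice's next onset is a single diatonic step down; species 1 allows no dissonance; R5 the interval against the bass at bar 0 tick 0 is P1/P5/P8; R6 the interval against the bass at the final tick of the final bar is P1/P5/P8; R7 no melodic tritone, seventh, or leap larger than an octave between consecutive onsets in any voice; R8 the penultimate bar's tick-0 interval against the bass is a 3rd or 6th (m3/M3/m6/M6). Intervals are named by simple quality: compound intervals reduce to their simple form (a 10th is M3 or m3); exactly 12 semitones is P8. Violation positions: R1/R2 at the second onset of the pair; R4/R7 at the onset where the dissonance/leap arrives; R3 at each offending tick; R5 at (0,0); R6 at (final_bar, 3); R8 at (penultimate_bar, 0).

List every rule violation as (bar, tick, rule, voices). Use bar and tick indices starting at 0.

bar 0: v0=E3 v1=E4 downbeat P8
bar 1: v0=D3 v1=B3 downbeat M6
bar 2: v0=E3 v1=G3 downbeat m3
bar 3: v0=D3 v1=F3 downbeat m3
bar 4: v0=F3 v1=C4 downbeat P5
bar 5: v0=E3 v1=C4 downbeat m6
bar 6: v0=D3 v1=A3 downbeat P5
bar 7: v0=D3 v1=B3 downbeat M6
bar 8: v0=E3 v1=E4 downbeat P8
  -> R7 @ bar 3 tick 1 v(1,): F3->B3 leap 6st
  -> R7 @ bar 3 tick 3 v(1,): B3->F3 leap 6st
  -> R2 @ bar 4 tick 0 v(0, 1): D3/F3 m3 -> F3/C4 P5 similar
  -> R1 @ bar 8 tick 0 v(0, 1): D3/D4 P8 -> E3/E4 P8 similar

(3, 1, R7, (1,))
(3, 3, R7, (1,))
(4, 0, R2, (0, 1))
(8, 0, R1, (0, 1))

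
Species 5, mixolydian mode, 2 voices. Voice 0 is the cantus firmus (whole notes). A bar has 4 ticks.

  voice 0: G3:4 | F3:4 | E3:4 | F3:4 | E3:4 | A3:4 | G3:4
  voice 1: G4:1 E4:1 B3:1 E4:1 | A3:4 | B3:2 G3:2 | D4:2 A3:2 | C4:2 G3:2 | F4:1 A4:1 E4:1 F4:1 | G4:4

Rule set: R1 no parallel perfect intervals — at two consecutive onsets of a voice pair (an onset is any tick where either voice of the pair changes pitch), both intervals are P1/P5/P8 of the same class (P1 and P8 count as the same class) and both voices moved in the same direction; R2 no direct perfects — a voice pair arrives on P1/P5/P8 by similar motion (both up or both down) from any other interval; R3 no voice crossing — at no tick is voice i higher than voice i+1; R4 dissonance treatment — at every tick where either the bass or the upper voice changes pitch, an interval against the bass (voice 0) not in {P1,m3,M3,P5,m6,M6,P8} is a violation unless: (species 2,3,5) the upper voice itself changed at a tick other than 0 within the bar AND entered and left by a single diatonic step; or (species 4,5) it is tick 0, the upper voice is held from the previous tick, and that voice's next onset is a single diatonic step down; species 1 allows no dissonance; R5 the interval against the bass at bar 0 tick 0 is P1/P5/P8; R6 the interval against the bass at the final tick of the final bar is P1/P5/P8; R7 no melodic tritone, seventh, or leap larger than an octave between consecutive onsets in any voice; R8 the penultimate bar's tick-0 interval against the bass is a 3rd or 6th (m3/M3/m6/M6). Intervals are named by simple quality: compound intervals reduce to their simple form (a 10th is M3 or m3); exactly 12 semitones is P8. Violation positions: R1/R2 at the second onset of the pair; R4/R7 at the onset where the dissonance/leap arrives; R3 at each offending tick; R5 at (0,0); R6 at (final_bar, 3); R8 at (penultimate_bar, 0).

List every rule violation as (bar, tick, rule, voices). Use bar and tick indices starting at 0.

bar 0: v0=G3 v1=G4 downbeat P8
bar 1: v0=F3 v1=A3 downbeat M3
bar 2: v0=E3 v1=B3 downbeat P5
bar 3: v0=F3 v1=D4 downbeat M6
bar 4: v0=E3 v1=C4 downbeat m6
bar 5: v0=A3 v1=F4 downbeat m6
bar 6: v0=G3 v1=G4 downbeat P8
  -> R7 @ bar 5 tick 0 v(1,): G3->F4 leap 10st

(5, 0, R7, (1,))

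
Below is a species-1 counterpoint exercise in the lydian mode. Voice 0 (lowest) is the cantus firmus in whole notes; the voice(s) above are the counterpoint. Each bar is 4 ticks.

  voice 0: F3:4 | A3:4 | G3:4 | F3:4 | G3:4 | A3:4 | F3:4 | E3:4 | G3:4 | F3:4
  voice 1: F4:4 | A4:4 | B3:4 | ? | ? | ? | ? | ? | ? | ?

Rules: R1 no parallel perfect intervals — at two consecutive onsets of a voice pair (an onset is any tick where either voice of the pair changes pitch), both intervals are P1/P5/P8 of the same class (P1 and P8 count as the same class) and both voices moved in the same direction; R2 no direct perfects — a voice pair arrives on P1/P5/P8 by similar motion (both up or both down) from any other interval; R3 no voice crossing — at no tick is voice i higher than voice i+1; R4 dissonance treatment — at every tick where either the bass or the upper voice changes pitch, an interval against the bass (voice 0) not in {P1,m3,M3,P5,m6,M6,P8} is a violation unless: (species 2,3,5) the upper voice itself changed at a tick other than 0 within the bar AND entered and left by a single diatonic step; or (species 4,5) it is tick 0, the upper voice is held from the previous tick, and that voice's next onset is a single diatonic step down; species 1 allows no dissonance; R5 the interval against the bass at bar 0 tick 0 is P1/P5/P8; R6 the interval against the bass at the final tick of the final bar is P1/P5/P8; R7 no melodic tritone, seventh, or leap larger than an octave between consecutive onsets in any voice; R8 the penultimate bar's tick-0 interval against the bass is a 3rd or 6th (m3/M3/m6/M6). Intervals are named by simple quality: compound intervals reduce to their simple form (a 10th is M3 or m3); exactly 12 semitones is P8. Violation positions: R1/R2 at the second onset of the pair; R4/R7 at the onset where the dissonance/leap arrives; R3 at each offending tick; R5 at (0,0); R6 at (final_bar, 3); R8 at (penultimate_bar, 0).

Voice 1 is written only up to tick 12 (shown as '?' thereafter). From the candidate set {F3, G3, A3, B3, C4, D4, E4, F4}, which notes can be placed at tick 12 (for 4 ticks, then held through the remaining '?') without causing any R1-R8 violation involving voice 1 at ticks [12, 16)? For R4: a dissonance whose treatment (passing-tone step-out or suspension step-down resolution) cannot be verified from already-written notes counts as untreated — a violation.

{A3, C4, D4}

F3: violates R2,R7
G3: violates R4
A3: legal
B3: violates R4
C4: legal
D4: legal
E4: violates R4
F4: violates R7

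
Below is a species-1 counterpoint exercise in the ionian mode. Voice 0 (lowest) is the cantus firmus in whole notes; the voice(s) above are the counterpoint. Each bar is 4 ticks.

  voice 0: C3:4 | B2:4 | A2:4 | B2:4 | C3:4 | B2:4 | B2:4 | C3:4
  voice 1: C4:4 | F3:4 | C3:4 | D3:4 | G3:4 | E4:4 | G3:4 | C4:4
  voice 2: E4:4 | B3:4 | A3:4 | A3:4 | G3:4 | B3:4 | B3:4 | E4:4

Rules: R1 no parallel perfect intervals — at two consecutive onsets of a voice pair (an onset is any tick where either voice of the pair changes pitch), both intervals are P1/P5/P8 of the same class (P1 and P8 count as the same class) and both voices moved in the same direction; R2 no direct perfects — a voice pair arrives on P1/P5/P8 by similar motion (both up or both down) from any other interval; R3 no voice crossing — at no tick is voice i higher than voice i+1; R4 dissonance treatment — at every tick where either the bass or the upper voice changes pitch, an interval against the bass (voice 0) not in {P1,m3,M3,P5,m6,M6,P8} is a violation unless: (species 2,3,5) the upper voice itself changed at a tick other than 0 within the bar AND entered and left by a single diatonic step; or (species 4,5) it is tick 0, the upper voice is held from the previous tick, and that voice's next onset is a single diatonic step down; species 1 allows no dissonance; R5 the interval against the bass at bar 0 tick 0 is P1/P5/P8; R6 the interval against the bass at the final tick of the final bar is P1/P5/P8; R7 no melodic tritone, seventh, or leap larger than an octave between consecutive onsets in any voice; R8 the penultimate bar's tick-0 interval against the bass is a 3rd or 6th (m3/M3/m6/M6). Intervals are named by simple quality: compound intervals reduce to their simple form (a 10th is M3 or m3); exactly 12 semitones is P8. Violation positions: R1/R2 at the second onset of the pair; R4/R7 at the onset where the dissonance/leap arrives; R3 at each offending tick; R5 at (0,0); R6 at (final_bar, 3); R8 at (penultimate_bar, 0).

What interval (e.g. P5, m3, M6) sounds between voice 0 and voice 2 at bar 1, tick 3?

P8

voice 0=B2 voice 2=B3 -> P8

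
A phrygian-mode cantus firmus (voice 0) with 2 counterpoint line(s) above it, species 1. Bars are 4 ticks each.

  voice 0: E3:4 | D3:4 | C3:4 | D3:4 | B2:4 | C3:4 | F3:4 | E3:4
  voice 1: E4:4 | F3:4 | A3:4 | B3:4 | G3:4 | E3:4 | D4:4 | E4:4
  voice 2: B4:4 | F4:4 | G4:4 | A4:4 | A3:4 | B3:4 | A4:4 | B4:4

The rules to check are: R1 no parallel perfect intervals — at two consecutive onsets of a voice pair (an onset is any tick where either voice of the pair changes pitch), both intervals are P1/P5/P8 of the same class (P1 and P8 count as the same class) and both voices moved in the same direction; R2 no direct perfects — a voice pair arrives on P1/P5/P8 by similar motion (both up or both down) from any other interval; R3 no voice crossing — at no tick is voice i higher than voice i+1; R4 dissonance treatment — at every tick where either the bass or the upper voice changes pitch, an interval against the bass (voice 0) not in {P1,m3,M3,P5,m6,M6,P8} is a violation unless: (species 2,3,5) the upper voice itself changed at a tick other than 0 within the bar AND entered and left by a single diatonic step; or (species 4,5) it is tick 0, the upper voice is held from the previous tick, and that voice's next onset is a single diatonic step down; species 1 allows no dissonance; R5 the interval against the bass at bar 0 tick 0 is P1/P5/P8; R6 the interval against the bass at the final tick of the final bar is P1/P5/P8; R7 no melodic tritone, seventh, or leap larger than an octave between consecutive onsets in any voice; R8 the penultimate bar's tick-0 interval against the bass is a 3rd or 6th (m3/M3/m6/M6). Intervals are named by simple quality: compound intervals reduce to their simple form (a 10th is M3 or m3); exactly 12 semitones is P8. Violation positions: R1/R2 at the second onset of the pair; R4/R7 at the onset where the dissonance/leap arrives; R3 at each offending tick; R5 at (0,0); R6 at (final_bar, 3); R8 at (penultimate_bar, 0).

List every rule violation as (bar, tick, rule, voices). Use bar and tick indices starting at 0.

(1, 0, R2, (1, 2))
(1, 0, R7, (1,))
(1, 0, R7, (2,))
(3, 0, R1, (0, 2))
(4, 0, R4, (0, 2))
(5, 0, R4, (0, 2))
(6, 0, R1, (1, 2))
(6, 0, R7, (1,))
(6, 0, R7, (2,))
(7, 0, R1, (1, 2))

bar 0: v0=E3 v1=E4 v2=B4 downbeat P5
bar 1: v0=D3 v1=F3 v2=F4 downbeat m3
bar 2: v0=C3 v1=A3 v2=G4 downbeat P5
bar 3: v0=D3 v1=B3 v2=A4 downbeat P5
bar 4: v0=B2 v1=G3 v2=A3 downbeat m7
bar 5: v0=C3 v1=E3 v2=B3 downbeat M7
bar 6: v0=F3 v1=D4 v2=A4 downbeat M3
bar 7: v0=E3 v1=E4 v2=B4 downbeat P5
  -> R2 @ bar 1 tick 0 v(1, 2): E4/B4 P5 -> F3/F4 P8 similar
  -> R7 @ bar 1 tick 0 v(1,): E4->F3 leap 11st
  -> R7 @ bar 1 tick 0 v(2,): B4->F4 leap 6st
  -> R1 @ bar 3 tick 0 v(0, 2): C3/G4 P5 -> D3/A4 P5 similar
  -> R4 @ bar 4 tick 0 v(0, 2): B2/A3 m7 untreated
  -> R4 @ bar 5 tick 0 v(0, 2): C3/B3 M7 untreated
  -> R1 @ bar 6 tick 0 v(1, 2): E3/B3 P5 -> D4/A4 P5 similar
  -> R7 @ bar 6 tick 0 v(1,): E3->D4 leap 10st
  -> R7 @ bar 6 tick 0 v(2,): B3->A4 leap 10st
  -> R1 @ bar 7 tick 0 v(1, 2): D4/A4 P5 -> E4/B4 P5 similar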